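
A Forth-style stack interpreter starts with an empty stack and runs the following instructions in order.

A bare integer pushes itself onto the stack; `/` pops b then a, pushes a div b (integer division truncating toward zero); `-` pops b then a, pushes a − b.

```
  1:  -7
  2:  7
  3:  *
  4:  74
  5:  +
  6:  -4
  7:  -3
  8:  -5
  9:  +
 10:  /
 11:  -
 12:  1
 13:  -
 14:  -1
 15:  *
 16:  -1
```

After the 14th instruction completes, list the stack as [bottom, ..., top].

-7 -> -7
7  -> -7 7
*  -> -49
74 -> -49 74
+  -> 25
-4 -> 25 -4
-3 -> 25 -4 -3
-5 -> 25 -4 -3 -5
+  -> 25 -4 -8
/  -> 25 0
-  -> 25
1  -> 25 1
-  -> 24
-1 -> 24 -1

[24, -1]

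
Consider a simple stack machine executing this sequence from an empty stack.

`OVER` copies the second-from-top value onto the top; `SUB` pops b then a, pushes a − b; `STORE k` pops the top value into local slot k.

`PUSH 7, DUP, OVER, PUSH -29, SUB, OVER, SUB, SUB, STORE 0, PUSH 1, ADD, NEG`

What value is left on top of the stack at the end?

-8

PUSH 7    [7]
DUP       [7, 7]
OVER      [7, 7, 7]
PUSH -29  [7, 7, 7, -29]
SUB       [7, 7, 36]
OVER      [7, 7, 36, 7]
SUB       [7, 7, 29]
SUB       [7, -22]
STORE 0   [7]
PUSH 1    [7, 1]
ADD       [8]
NEG       [-8]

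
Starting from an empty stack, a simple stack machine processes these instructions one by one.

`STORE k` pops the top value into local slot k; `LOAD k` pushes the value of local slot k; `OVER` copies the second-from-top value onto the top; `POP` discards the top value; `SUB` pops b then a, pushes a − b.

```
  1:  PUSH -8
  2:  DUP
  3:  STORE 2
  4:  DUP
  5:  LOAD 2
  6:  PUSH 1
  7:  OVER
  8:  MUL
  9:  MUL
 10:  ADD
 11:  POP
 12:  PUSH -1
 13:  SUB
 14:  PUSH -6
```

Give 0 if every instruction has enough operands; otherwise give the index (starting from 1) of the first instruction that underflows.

PUSH -8 : [-8]
DUP     : [-8, -8]
STORE 2 : [-8]
DUP     : [-8, -8]
LOAD 2  : [-8, -8, -8]
PUSH 1  : [-8, -8, -8, 1]
OVER    : [-8, -8, -8, 1, -8]
MUL     : [-8, -8, -8, -8]
MUL     : [-8, -8, 64]
ADD     : [-8, 56]
POP     : [-8]
PUSH -1 : [-8, -1]
SUB     : [-7]
PUSH -6 : [-7, -6]

0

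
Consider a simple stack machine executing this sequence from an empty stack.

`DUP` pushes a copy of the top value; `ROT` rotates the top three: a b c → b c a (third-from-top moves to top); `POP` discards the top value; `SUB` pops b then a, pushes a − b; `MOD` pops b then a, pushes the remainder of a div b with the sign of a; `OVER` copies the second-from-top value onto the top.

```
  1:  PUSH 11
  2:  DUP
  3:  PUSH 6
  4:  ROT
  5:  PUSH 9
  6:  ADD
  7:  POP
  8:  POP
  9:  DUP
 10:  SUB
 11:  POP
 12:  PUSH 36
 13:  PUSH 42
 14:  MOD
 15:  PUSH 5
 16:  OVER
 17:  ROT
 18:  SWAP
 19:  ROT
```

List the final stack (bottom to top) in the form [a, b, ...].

PUSH 11  11
DUP      11 11
PUSH 6   11 11 6
ROT      11 6 11
PUSH 9   11 6 11 9
ADD      11 6 20
POP      11 6
POP      11
DUP      11 11
SUB      0
POP      (empty)
PUSH 36  36
PUSH 42  36 42
MOD      36
PUSH 5   36 5
OVER     36 5 36
ROT      5 36 36
SWAP     5 36 36
ROT      36 36 5

[36, 36, 5]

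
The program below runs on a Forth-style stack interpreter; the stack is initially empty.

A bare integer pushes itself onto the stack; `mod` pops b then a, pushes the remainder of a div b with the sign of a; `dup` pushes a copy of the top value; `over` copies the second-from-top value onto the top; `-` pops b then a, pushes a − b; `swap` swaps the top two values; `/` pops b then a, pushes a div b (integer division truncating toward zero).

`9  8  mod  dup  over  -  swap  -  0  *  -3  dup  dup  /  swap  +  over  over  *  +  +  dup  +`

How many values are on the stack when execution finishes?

1

9    → [9]
8    → [9, 8]
mod  → [1]
dup  → [1, 1]
over → [1, 1, 1]
-    → [1, 0]
swap → [0, 1]
-    → [-1]
0    → [-1, 0]
*    → [0]
-3   → [0, -3]
dup  → [0, -3, -3]
dup  → [0, -3, -3, -3]
/    → [0, -3, 1]
swap → [0, 1, -3]
+    → [0, -2]
over → [0, -2, 0]
over → [0, -2, 0, -2]
*    → [0, -2, 0]
+    → [0, -2]
+    → [-2]
dup  → [-2, -2]
+    → [-4]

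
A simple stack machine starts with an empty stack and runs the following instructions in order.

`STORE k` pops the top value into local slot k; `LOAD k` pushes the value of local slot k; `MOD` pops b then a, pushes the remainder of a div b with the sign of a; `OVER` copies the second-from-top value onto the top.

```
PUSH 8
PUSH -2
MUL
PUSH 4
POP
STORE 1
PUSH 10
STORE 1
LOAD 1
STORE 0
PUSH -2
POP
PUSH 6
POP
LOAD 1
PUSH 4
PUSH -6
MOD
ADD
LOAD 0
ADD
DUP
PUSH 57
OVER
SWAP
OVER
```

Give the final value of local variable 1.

PUSH 8  → 8
PUSH -2 → 8 -2
MUL     → -16
PUSH 4  → -16 4
POP     → -16
STORE 1 → (empty)
PUSH 10 → 10
STORE 1 → (empty)
LOAD 1  → 10
STORE 0 → (empty)
PUSH -2 → -2
POP     → (empty)
PUSH 6  → 6
POP     → (empty)
LOAD 1  → 10
PUSH 4  → 10 4
PUSH -6 → 10 4 -6
MOD     → 10 4
ADD     → 14
LOAD 0  → 14 10
ADD     → 24
DUP     → 24 24
PUSH 57 → 24 24 57
OVER    → 24 24 57 24
SWAP    → 24 24 24 57
OVER    → 24 24 24 57 24

10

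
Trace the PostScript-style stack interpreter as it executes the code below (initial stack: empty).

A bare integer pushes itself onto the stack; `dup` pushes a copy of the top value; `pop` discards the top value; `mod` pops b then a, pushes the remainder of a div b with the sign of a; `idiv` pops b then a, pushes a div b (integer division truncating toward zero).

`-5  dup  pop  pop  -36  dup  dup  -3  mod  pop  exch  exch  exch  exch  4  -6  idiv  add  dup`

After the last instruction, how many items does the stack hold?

3

-5   -> -5
dup  -> -5 -5
pop  -> -5
pop  -> (empty)
-36  -> -36
dup  -> -36 -36
dup  -> -36 -36 -36
-3   -> -36 -36 -36 -3
mod  -> -36 -36 0
pop  -> -36 -36
exch -> -36 -36
exch -> -36 -36
exch -> -36 -36
exch -> -36 -36
4    -> -36 -36 4
-6   -> -36 -36 4 -6
idiv -> -36 -36 0
add  -> -36 -36
dup  -> -36 -36 -36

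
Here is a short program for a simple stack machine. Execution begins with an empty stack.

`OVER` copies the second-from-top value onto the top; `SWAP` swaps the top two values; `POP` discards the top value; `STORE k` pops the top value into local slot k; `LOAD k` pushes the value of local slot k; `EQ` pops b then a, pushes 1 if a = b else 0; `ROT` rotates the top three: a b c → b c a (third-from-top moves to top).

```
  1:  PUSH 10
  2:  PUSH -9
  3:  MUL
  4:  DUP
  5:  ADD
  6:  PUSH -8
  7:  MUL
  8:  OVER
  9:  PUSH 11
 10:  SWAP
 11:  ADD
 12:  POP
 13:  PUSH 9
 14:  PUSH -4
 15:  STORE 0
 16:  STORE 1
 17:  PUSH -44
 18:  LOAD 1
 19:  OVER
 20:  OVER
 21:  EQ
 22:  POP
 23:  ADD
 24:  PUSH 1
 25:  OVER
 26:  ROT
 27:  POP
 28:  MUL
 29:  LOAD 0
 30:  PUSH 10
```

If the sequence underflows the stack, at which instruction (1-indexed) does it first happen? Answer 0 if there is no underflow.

PUSH 10 -> [10]
PUSH -9 -> [10, -9]
MUL     -> [-90]
DUP     -> [-90, -90]
ADD     -> [-180]
PUSH -8 -> [-180, -8]
MUL     -> [1440]
OVER  — needs 2 operands, stack has 1 → underflow

8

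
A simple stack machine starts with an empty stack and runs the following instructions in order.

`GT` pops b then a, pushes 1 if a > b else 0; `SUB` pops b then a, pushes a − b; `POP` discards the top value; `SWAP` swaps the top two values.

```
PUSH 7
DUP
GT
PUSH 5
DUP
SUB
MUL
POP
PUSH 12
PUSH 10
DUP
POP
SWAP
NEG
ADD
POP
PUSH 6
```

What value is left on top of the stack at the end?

PUSH 7  → 7
DUP     → 7 7
GT      → 0
PUSH 5  → 0 5
DUP     → 0 5 5
SUB     → 0 0
MUL     → 0
POP     → (empty)
PUSH 12 → 12
PUSH 10 → 12 10
DUP     → 12 10 10
POP     → 12 10
SWAP    → 10 12
NEG     → 10 -12
ADD     → -2
POP     → (empty)
PUSH 6  → 6

6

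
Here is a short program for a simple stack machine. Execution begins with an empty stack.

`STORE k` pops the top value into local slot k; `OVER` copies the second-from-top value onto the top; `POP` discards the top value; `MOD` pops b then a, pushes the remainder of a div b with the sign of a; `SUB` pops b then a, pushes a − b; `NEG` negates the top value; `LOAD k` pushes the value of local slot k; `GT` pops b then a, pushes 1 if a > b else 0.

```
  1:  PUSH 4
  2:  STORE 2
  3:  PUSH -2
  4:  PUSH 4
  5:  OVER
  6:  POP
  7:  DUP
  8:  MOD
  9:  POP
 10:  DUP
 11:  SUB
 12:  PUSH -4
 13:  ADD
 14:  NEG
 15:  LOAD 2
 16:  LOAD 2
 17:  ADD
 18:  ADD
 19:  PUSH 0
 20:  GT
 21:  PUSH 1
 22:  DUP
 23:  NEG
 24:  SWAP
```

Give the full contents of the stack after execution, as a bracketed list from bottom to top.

PUSH 4  → 4
STORE 2 → (empty)
PUSH -2 → -2
PUSH 4  → -2 4
OVER    → -2 4 -2
POP     → -2 4
DUP     → -2 4 4
MOD     → -2 0
POP     → -2
DUP     → -2 -2
SUB     → 0
PUSH -4 → 0 -4
ADD     → -4
NEG     → 4
LOAD 2  → 4 4
LOAD 2  → 4 4 4
ADD     → 4 8
ADD     → 12
PUSH 0  → 12 0
GT      → 1
PUSH 1  → 1 1
DUP     → 1 1 1
NEG     → 1 1 -1
SWAP    → 1 -1 1

[1, -1, 1]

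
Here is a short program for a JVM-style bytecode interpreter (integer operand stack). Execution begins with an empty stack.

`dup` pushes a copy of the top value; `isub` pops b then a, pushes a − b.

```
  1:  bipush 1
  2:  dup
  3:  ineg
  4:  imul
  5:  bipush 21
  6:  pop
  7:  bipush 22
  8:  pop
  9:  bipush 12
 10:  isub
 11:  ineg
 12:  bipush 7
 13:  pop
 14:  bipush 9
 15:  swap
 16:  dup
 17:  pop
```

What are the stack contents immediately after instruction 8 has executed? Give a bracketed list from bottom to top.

bipush 1  : 1
dup       : 1 1
ineg      : 1 -1
imul      : -1
bipush 21 : -1 21
pop       : -1
bipush 22 : -1 22
pop       : -1

[-1]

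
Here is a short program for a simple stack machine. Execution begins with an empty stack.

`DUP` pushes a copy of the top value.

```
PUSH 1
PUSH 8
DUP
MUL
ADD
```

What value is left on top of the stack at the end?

65

PUSH 1  1
PUSH 8  1 8
DUP     1 8 8
MUL     1 64
ADD     65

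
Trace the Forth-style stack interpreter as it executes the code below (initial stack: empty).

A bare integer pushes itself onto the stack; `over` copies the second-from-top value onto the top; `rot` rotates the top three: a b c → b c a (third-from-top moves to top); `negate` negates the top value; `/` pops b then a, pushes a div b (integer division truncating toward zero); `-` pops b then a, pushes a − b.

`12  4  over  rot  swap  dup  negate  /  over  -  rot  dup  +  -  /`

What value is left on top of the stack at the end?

12     → [12]
4      → [12, 4]
over   → [12, 4, 12]
rot    → [4, 12, 12]
swap   → [4, 12, 12]
dup    → [4, 12, 12, 12]
negate → [4, 12, 12, -12]
/      → [4, 12, -1]
over   → [4, 12, -1, 12]
-      → [4, 12, -13]
rot    → [12, -13, 4]
dup    → [12, -13, 4, 4]
+      → [12, -13, 8]
-      → [12, -21]
/      → [0]

0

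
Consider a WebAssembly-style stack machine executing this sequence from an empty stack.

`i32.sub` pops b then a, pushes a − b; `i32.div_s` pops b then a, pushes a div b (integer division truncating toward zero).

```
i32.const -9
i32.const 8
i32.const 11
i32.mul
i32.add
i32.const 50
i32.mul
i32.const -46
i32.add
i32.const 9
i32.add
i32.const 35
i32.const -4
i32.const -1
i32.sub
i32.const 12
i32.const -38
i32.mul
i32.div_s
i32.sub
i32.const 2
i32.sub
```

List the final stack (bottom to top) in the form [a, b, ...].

i32.const -9  → [-9]
i32.const 8   → [-9, 8]
i32.const 11  → [-9, 8, 11]
i32.mul       → [-9, 88]
i32.add       → [79]
i32.const 50  → [79, 50]
i32.mul       → [3950]
i32.const -46 → [3950, -46]
i32.add       → [3904]
i32.const 9   → [3904, 9]
i32.add       → [3913]
i32.const 35  → [3913, 35]
i32.const -4  → [3913, 35, -4]
i32.const -1  → [3913, 35, -4, -1]
i32.sub       → [3913, 35, -3]
i32.const 12  → [3913, 35, -3, 12]
i32.const -38 → [3913, 35, -3, 12, -38]
i32.mul       → [3913, 35, -3, -456]
i32.div_s     → [3913, 35, 0]
i32.sub       → [3913, 35]
i32.const 2   → [3913, 35, 2]
i32.sub       → [3913, 33]

[3913, 33]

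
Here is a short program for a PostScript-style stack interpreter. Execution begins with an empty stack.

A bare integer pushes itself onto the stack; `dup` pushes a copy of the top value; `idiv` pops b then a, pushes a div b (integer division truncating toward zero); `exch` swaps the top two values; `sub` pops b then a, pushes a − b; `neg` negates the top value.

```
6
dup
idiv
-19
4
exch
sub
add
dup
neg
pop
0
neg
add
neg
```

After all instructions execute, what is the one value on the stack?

-24

6    : [6]
dup  : [6, 6]
idiv : [1]
-19  : [1, -19]
4    : [1, -19, 4]
exch : [1, 4, -19]
sub  : [1, 23]
add  : [24]
dup  : [24, 24]
neg  : [24, -24]
pop  : [24]
0    : [24, 0]
neg  : [24, 0]
add  : [24]
neg  : [-24]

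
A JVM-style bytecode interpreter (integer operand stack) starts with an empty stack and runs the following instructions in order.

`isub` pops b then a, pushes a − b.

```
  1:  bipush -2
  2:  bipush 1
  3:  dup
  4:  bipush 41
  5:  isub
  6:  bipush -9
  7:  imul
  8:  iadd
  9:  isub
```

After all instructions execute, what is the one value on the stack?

bipush -2 -> [-2]
bipush 1  -> [-2, 1]
dup       -> [-2, 1, 1]
bipush 41 -> [-2, 1, 1, 41]
isub      -> [-2, 1, -40]
bipush -9 -> [-2, 1, -40, -9]
imul      -> [-2, 1, 360]
iadd      -> [-2, 361]
isub      -> [-363]

-363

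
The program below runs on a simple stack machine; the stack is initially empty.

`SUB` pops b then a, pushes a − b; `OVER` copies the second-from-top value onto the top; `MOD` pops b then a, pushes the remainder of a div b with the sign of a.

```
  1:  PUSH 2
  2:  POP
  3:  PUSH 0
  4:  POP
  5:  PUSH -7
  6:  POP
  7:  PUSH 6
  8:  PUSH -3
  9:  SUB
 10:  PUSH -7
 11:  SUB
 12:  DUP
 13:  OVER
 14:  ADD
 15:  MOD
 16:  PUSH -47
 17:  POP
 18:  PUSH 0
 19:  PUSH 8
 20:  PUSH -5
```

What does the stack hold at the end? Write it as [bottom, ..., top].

[16, 0, 8, -5]

PUSH 2   -> 2
POP      -> (empty)
PUSH 0   -> 0
POP      -> (empty)
PUSH -7  -> -7
POP      -> (empty)
PUSH 6   -> 6
PUSH -3  -> 6 -3
SUB      -> 9
PUSH -7  -> 9 -7
SUB      -> 16
DUP      -> 16 16
OVER     -> 16 16 16
ADD      -> 16 32
MOD      -> 16
PUSH -47 -> 16 -47
POP      -> 16
PUSH 0   -> 16 0
PUSH 8   -> 16 0 8
PUSH -5  -> 16 0 8 -5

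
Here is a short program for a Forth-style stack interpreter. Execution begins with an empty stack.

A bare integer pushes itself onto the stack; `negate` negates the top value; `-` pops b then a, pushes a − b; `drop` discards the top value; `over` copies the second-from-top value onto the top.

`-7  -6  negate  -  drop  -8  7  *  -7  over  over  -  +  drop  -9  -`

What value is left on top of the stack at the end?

-7     → -7
-6     → -7 -6
negate → -7 6
-      → -13
drop   → (empty)
-8     → -8
7      → -8 7
*      → -56
-7     → -56 -7
over   → -56 -7 -56
over   → -56 -7 -56 -7
-      → -56 -7 -49
+      → -56 -56
drop   → -56
-9     → -56 -9
-      → -47

-47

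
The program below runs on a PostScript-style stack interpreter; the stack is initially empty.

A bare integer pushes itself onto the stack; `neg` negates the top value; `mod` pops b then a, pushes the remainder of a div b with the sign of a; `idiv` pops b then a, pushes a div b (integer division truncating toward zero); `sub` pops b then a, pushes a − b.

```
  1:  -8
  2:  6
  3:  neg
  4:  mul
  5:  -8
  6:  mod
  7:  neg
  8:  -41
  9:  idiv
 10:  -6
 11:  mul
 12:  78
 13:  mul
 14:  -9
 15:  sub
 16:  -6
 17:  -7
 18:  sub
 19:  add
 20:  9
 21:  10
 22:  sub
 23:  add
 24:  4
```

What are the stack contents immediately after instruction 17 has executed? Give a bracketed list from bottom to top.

-8   → [-8]
6    → [-8, 6]
neg  → [-8, -6]
mul  → [48]
-8   → [48, -8]
mod  → [0]
neg  → [0]
-41  → [0, -41]
idiv → [0]
-6   → [0, -6]
mul  → [0]
78   → [0, 78]
mul  → [0]
-9   → [0, -9]
sub  → [9]
-6   → [9, -6]
-7   → [9, -6, -7]

[9, -6, -7]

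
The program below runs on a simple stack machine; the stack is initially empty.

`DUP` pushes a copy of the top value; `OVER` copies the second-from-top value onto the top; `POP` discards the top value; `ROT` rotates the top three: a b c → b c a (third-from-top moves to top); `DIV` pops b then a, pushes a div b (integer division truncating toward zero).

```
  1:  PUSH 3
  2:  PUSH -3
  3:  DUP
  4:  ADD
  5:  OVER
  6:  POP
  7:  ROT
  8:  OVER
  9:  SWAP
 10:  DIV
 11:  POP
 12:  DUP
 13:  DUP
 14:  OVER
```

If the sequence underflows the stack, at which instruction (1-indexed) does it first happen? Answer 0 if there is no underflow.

7

PUSH 3  → [3]
PUSH -3 → [3, -3]
DUP     → [3, -3, -3]
ADD     → [3, -6]
OVER    → [3, -6, 3]
POP     → [3, -6]
ROT  — needs 3 operands, stack has 2 → underflow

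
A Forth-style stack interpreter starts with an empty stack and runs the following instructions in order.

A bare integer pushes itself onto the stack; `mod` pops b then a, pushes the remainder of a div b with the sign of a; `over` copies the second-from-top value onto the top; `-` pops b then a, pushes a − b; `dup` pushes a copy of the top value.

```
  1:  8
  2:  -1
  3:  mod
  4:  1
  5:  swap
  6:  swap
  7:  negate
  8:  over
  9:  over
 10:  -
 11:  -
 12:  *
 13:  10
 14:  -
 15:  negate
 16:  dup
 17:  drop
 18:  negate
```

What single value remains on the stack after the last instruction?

8       8
-1      8 -1
mod     0
1       0 1
swap    1 0
swap    0 1
negate  0 -1
over    0 -1 0
over    0 -1 0 -1
-       0 -1 1
-       0 -2
*       0
10      0 10
-       -10
negate  10
dup     10 10
drop    10
negate  -10

-10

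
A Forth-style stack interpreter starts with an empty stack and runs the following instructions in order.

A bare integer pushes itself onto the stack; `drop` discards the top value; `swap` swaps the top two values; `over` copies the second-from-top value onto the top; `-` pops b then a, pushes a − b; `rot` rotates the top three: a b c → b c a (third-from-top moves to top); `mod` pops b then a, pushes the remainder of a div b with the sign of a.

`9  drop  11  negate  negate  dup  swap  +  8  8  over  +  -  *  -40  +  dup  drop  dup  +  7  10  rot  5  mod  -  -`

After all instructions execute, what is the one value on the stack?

-5

9      -> 9
drop   -> (empty)
11     -> 11
negate -> -11
negate -> 11
dup    -> 11 11
swap   -> 11 11
+      -> 22
8      -> 22 8
8      -> 22 8 8
over   -> 22 8 8 8
+      -> 22 8 16
-      -> 22 -8
*      -> -176
-40    -> -176 -40
+      -> -216
dup    -> -216 -216
drop   -> -216
dup    -> -216 -216
+      -> -432
7      -> -432 7
10     -> -432 7 10
rot    -> 7 10 -432
5      -> 7 10 -432 5
mod    -> 7 10 -2
-      -> 7 12
-      -> -5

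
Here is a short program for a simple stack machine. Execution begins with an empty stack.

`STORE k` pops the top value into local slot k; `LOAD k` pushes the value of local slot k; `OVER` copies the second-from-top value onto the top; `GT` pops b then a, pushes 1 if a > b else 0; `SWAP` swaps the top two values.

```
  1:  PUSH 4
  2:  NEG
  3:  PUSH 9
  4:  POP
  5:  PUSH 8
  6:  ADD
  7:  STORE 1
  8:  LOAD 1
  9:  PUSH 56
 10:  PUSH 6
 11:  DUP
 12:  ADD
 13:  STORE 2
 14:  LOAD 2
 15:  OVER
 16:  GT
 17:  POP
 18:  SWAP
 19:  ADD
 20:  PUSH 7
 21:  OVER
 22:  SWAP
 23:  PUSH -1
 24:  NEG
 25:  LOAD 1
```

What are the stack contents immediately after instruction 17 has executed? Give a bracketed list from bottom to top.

PUSH 4  -> [4]
NEG     -> [-4]
PUSH 9  -> [-4, 9]
POP     -> [-4]
PUSH 8  -> [-4, 8]
ADD     -> [4]
STORE 1 -> []
LOAD 1  -> [4]
PUSH 56 -> [4, 56]
PUSH 6  -> [4, 56, 6]
DUP     -> [4, 56, 6, 6]
ADD     -> [4, 56, 12]
STORE 2 -> [4, 56]
LOAD 2  -> [4, 56, 12]
OVER    -> [4, 56, 12, 56]
GT      -> [4, 56, 0]
POP     -> [4, 56]

[4, 56]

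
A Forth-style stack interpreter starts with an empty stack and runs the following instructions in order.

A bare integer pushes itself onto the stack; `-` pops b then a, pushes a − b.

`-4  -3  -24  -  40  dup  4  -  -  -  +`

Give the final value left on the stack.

-4  : [-4]
-3  : [-4, -3]
-24 : [-4, -3, -24]
-   : [-4, 21]
40  : [-4, 21, 40]
dup : [-4, 21, 40, 40]
4   : [-4, 21, 40, 40, 4]
-   : [-4, 21, 40, 36]
-   : [-4, 21, 4]
-   : [-4, 17]
+   : [13]

13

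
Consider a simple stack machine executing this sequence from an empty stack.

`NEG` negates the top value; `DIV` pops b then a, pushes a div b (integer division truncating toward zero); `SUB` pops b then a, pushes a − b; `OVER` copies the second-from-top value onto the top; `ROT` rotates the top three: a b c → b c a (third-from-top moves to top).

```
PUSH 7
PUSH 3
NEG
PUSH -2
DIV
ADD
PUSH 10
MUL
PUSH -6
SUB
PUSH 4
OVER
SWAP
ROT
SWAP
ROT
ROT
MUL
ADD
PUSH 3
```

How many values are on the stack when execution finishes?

2

PUSH 7  : [7]
PUSH 3  : [7, 3]
NEG     : [7, -3]
PUSH -2 : [7, -3, -2]
DIV     : [7, 1]
ADD     : [8]
PUSH 10 : [8, 10]
MUL     : [80]
PUSH -6 : [80, -6]
SUB     : [86]
PUSH 4  : [86, 4]
OVER    : [86, 4, 86]
SWAP    : [86, 86, 4]
ROT     : [86, 4, 86]
SWAP    : [86, 86, 4]
ROT     : [86, 4, 86]
ROT     : [4, 86, 86]
MUL     : [4, 7396]
ADD     : [7400]
PUSH 3  : [7400, 3]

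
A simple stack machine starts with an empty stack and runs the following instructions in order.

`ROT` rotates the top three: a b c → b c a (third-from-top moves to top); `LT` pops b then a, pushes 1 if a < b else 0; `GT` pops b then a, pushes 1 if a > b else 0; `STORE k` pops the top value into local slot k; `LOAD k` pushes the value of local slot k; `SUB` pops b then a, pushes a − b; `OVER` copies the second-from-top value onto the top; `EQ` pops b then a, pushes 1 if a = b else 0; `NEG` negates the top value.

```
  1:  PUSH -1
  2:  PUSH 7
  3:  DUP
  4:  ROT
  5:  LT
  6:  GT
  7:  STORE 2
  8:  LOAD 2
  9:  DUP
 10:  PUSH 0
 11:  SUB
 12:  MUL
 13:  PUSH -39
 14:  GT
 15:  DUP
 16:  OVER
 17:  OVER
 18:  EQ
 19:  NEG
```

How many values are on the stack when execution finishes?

PUSH -1  -> [-1]
PUSH 7   -> [-1, 7]
DUP      -> [-1, 7, 7]
ROT      -> [7, 7, -1]
LT       -> [7, 0]
GT       -> [1]
STORE 2  -> []
LOAD 2   -> [1]
DUP      -> [1, 1]
PUSH 0   -> [1, 1, 0]
SUB      -> [1, 1]
MUL      -> [1]
PUSH -39 -> [1, -39]
GT       -> [1]
DUP      -> [1, 1]
OVER     -> [1, 1, 1]
OVER     -> [1, 1, 1, 1]
EQ       -> [1, 1, 1]
NEG      -> [1, 1, -1]

3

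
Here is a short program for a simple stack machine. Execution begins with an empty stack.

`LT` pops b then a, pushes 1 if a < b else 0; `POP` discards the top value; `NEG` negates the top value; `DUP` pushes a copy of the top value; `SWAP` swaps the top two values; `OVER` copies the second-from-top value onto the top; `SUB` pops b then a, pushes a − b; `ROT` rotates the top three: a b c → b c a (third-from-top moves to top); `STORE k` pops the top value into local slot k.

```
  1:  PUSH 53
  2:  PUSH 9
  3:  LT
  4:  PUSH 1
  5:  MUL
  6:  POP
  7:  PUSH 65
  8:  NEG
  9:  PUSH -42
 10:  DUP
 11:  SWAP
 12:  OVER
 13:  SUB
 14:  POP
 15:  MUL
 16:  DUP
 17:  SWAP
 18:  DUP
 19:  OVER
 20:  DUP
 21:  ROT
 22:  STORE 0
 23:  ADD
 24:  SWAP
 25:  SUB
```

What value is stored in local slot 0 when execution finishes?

2730

PUSH 53  -> [53]
PUSH 9   -> [53, 9]
LT       -> [0]
PUSH 1   -> [0, 1]
MUL      -> [0]
POP      -> []
PUSH 65  -> [65]
NEG      -> [-65]
PUSH -42 -> [-65, -42]
DUP      -> [-65, -42, -42]
SWAP     -> [-65, -42, -42]
OVER     -> [-65, -42, -42, -42]
SUB      -> [-65, -42, 0]
POP      -> [-65, -42]
MUL      -> [2730]
DUP      -> [2730, 2730]
SWAP     -> [2730, 2730]
DUP      -> [2730, 2730, 2730]
OVER     -> [2730, 2730, 2730, 2730]
DUP      -> [2730, 2730, 2730, 2730, 2730]
ROT      -> [2730, 2730, 2730, 2730, 2730]
STORE 0  -> [2730, 2730, 2730, 2730]
ADD      -> [2730, 2730, 5460]
SWAP     -> [2730, 5460, 2730]
SUB      -> [2730, 2730]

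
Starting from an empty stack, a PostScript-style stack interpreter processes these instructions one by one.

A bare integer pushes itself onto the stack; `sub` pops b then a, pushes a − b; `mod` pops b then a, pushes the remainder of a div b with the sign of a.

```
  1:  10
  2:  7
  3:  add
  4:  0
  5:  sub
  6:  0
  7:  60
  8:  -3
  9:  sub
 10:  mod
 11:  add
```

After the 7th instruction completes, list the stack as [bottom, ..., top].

10  : [10]
7   : [10, 7]
add : [17]
0   : [17, 0]
sub : [17]
0   : [17, 0]
60  : [17, 0, 60]

[17, 0, 60]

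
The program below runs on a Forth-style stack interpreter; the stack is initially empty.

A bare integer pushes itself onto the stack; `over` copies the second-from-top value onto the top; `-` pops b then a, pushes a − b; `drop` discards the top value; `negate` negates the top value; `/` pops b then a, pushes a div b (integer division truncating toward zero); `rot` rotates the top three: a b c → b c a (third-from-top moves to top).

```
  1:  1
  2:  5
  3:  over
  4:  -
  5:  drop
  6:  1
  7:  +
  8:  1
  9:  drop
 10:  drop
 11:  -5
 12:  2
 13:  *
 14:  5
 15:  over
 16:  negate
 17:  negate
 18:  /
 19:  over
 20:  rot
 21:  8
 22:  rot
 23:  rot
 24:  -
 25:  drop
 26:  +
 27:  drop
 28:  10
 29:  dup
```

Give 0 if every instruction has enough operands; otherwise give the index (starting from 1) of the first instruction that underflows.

0

1      → 1
5      → 1 5
over   → 1 5 1
-      → 1 4
drop   → 1
1      → 1 1
+      → 2
1      → 2 1
drop   → 2
drop   → (empty)
-5     → -5
2      → -5 2
*      → -10
5      → -10 5
over   → -10 5 -10
negate → -10 5 10
negate → -10 5 -10
/      → -10 0
over   → -10 0 -10
rot    → 0 -10 -10
8      → 0 -10 -10 8
rot    → 0 -10 8 -10
rot    → 0 8 -10 -10
-      → 0 8 0
drop   → 0 8
+      → 8
drop   → (empty)
10     → 10
dup    → 10 10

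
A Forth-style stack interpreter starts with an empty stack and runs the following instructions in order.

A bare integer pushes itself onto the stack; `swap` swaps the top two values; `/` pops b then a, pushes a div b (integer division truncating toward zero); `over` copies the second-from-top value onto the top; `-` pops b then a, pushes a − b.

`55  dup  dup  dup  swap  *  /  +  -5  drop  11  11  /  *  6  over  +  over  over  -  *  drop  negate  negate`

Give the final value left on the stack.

55

55     -> [55]
dup    -> [55, 55]
dup    -> [55, 55, 55]
dup    -> [55, 55, 55, 55]
swap   -> [55, 55, 55, 55]
*      -> [55, 55, 3025]
/      -> [55, 0]
+      -> [55]
-5     -> [55, -5]
drop   -> [55]
11     -> [55, 11]
11     -> [55, 11, 11]
/      -> [55, 1]
*      -> [55]
6      -> [55, 6]
over   -> [55, 6, 55]
+      -> [55, 61]
over   -> [55, 61, 55]
over   -> [55, 61, 55, 61]
-      -> [55, 61, -6]
*      -> [55, -366]
drop   -> [55]
negate -> [-55]
negate -> [55]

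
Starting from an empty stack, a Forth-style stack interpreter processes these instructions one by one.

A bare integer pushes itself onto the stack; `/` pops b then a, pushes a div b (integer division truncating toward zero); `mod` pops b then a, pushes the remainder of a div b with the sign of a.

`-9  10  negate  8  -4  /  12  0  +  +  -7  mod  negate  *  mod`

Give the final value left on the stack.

-9

-9      [-9]
10      [-9, 10]
negate  [-9, -10]
8       [-9, -10, 8]
-4      [-9, -10, 8, -4]
/       [-9, -10, -2]
12      [-9, -10, -2, 12]
0       [-9, -10, -2, 12, 0]
+       [-9, -10, -2, 12]
+       [-9, -10, 10]
-7      [-9, -10, 10, -7]
mod     [-9, -10, 3]
negate  [-9, -10, -3]
*       [-9, 30]
mod     [-9]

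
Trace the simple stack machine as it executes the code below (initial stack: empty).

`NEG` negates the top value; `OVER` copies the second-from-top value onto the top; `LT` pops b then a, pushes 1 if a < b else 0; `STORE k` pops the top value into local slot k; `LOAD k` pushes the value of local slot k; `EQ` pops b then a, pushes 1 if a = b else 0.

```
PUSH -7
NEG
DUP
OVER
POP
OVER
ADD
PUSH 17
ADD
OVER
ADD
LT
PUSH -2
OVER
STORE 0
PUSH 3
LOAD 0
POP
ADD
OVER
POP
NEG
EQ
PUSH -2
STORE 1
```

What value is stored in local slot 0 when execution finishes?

PUSH -7 : -7
NEG     : 7
DUP     : 7 7
OVER    : 7 7 7
POP     : 7 7
OVER    : 7 7 7
ADD     : 7 14
PUSH 17 : 7 14 17
ADD     : 7 31
OVER    : 7 31 7
ADD     : 7 38
LT      : 1
PUSH -2 : 1 -2
OVER    : 1 -2 1
STORE 0 : 1 -2
PUSH 3  : 1 -2 3
LOAD 0  : 1 -2 3 1
POP     : 1 -2 3
ADD     : 1 1
OVER    : 1 1 1
POP     : 1 1
NEG     : 1 -1
EQ      : 0
PUSH -2 : 0 -2
STORE 1 : 0

1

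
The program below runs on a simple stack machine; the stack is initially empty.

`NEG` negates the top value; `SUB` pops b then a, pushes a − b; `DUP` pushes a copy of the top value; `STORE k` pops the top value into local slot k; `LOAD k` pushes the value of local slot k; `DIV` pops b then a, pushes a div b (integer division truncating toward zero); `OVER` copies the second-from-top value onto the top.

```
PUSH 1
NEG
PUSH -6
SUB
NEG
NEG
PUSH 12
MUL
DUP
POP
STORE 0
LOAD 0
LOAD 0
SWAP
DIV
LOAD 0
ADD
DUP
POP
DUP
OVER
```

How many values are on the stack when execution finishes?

3

PUSH 1  : [1]
NEG     : [-1]
PUSH -6 : [-1, -6]
SUB     : [5]
NEG     : [-5]
NEG     : [5]
PUSH 12 : [5, 12]
MUL     : [60]
DUP     : [60, 60]
POP     : [60]
STORE 0 : []
LOAD 0  : [60]
LOAD 0  : [60, 60]
SWAP    : [60, 60]
DIV     : [1]
LOAD 0  : [1, 60]
ADD     : [61]
DUP     : [61, 61]
POP     : [61]
DUP     : [61, 61]
OVER    : [61, 61, 61]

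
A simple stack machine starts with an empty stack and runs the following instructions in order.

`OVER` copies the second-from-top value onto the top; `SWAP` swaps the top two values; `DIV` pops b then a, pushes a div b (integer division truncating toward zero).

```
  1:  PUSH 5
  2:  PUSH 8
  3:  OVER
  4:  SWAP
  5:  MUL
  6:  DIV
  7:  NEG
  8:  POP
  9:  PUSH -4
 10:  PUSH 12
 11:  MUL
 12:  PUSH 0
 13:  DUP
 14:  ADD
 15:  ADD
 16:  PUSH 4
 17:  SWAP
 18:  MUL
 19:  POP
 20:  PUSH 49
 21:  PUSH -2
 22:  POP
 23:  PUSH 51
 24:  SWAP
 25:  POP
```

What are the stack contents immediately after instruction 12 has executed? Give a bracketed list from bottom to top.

PUSH 5  -> 5
PUSH 8  -> 5 8
OVER    -> 5 8 5
SWAP    -> 5 5 8
MUL     -> 5 40
DIV     -> 0
NEG     -> 0
POP     -> (empty)
PUSH -4 -> -4
PUSH 12 -> -4 12
MUL     -> -48
PUSH 0  -> -48 0

[-48, 0]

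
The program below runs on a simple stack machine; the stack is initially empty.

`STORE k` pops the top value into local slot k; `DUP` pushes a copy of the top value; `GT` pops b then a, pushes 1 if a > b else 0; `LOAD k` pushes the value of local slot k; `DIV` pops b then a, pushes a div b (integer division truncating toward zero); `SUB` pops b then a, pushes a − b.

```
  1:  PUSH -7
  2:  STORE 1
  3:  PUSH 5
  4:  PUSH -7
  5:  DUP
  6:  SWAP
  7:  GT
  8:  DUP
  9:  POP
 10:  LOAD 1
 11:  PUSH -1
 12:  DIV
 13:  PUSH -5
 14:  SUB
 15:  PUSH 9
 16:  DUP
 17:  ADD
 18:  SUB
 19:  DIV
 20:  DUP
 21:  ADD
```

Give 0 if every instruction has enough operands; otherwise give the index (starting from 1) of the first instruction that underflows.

0

PUSH -7  -7
STORE 1  (empty)
PUSH 5   5
PUSH -7  5 -7
DUP      5 -7 -7
SWAP     5 -7 -7
GT       5 0
DUP      5 0 0
POP      5 0
LOAD 1   5 0 -7
PUSH -1  5 0 -7 -1
DIV      5 0 7
PUSH -5  5 0 7 -5
SUB      5 0 12
PUSH 9   5 0 12 9
DUP      5 0 12 9 9
ADD      5 0 12 18
SUB      5 0 -6
DIV      5 0
DUP      5 0 0
ADD      5 0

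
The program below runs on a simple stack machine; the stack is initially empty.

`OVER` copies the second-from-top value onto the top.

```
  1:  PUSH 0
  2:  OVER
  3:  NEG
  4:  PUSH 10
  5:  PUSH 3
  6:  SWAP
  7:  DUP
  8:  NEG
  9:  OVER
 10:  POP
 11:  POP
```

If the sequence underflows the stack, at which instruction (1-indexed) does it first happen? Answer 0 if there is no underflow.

2

PUSH 0 : [0]
OVER  — needs 2 operands, stack has 1 → underflow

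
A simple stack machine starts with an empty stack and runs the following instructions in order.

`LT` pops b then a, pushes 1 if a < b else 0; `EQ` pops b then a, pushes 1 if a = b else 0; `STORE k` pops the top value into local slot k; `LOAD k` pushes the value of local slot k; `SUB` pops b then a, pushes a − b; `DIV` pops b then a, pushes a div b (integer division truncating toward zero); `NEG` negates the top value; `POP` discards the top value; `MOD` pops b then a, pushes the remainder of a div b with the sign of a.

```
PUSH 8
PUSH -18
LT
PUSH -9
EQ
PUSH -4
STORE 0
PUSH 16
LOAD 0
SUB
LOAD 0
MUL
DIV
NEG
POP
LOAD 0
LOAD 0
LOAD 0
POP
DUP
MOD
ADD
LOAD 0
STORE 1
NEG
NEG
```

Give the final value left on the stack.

PUSH 8    8
PUSH -18  8 -18
LT        0
PUSH -9   0 -9
EQ        0
PUSH -4   0 -4
STORE 0   0
PUSH 16   0 16
LOAD 0    0 16 -4
SUB       0 20
LOAD 0    0 20 -4
MUL       0 -80
DIV       0
NEG       0
POP       (empty)
LOAD 0    -4
LOAD 0    -4 -4
LOAD 0    -4 -4 -4
POP       -4 -4
DUP       -4 -4 -4
MOD       -4 0
ADD       -4
LOAD 0    -4 -4
STORE 1   -4
NEG       4
NEG       -4

-4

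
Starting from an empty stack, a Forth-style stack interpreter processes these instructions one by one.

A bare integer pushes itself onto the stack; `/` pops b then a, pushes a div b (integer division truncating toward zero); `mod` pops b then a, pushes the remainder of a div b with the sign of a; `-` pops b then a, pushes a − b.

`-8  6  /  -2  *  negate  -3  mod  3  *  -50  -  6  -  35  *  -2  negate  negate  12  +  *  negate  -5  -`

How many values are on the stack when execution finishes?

-8     -> -8
6      -> -8 6
/      -> -1
-2     -> -1 -2
*      -> 2
negate -> -2
-3     -> -2 -3
mod    -> -2
3      -> -2 3
*      -> -6
-50    -> -6 -50
-      -> 44
6      -> 44 6
-      -> 38
35     -> 38 35
*      -> 1330
-2     -> 1330 -2
negate -> 1330 2
negate -> 1330 -2
12     -> 1330 -2 12
+      -> 1330 10
*      -> 13300
negate -> -13300
-5     -> -13300 -5
-      -> -13295

1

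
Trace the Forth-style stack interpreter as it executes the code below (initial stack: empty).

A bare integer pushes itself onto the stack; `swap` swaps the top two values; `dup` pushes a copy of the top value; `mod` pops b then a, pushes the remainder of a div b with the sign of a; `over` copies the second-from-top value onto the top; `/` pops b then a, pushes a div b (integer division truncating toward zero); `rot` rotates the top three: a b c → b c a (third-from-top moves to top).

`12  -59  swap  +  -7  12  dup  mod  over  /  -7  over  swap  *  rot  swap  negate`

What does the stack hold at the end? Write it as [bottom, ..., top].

12     → 12
-59    → 12 -59
swap   → -59 12
+      → -47
-7     → -47 -7
12     → -47 -7 12
dup    → -47 -7 12 12
mod    → -47 -7 0
over   → -47 -7 0 -7
/      → -47 -7 0
-7     → -47 -7 0 -7
over   → -47 -7 0 -7 0
swap   → -47 -7 0 0 -7
*      → -47 -7 0 0
rot    → -47 0 0 -7
swap   → -47 0 -7 0
negate → -47 0 -7 0

[-47, 0, -7, 0]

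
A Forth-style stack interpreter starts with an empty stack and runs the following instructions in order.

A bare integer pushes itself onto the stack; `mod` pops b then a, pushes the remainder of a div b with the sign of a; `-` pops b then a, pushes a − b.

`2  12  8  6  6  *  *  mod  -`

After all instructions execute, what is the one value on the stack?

-10

2   → [2]
12  → [2, 12]
8   → [2, 12, 8]
6   → [2, 12, 8, 6]
6   → [2, 12, 8, 6, 6]
*   → [2, 12, 8, 36]
*   → [2, 12, 288]
mod → [2, 12]
-   → [-10]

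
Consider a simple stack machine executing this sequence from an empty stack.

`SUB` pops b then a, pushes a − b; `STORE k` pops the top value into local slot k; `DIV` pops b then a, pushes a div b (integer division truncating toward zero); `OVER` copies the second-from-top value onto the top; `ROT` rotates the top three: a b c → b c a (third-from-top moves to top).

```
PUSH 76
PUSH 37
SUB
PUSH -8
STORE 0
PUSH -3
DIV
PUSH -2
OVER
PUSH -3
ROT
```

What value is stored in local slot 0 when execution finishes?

-8

PUSH 76 -> [76]
PUSH 37 -> [76, 37]
SUB     -> [39]
PUSH -8 -> [39, -8]
STORE 0 -> [39]
PUSH -3 -> [39, -3]
DIV     -> [-13]
PUSH -2 -> [-13, -2]
OVER    -> [-13, -2, -13]
PUSH -3 -> [-13, -2, -13, -3]
ROT     -> [-13, -13, -3, -2]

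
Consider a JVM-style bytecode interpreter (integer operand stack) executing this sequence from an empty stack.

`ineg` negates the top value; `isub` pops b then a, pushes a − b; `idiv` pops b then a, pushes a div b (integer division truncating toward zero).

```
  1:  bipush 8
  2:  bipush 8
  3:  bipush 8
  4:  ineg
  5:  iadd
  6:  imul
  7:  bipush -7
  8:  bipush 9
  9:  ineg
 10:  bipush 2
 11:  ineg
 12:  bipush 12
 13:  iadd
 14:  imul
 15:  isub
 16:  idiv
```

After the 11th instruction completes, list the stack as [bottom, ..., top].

bipush 8  : [8]
bipush 8  : [8, 8]
bipush 8  : [8, 8, 8]
ineg      : [8, 8, -8]
iadd      : [8, 0]
imul      : [0]
bipush -7 : [0, -7]
bipush 9  : [0, -7, 9]
ineg      : [0, -7, -9]
bipush 2  : [0, -7, -9, 2]
ineg      : [0, -7, -9, -2]

[0, -7, -9, -2]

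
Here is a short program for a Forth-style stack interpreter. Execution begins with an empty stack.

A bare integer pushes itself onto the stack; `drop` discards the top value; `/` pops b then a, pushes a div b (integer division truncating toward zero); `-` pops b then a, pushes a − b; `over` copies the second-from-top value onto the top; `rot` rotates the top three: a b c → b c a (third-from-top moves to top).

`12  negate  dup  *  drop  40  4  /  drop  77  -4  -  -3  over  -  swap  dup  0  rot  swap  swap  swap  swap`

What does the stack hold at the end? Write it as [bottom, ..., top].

12      [12]
negate  [-12]
dup     [-12, -12]
*       [144]
drop    []
40      [40]
4       [40, 4]
/       [10]
drop    []
77      [77]
-4      [77, -4]
-       [81]
-3      [81, -3]
over    [81, -3, 81]
-       [81, -84]
swap    [-84, 81]
dup     [-84, 81, 81]
0       [-84, 81, 81, 0]
rot     [-84, 81, 0, 81]
swap    [-84, 81, 81, 0]
swap    [-84, 81, 0, 81]
swap    [-84, 81, 81, 0]
swap    [-84, 81, 0, 81]

[-84, 81, 0, 81]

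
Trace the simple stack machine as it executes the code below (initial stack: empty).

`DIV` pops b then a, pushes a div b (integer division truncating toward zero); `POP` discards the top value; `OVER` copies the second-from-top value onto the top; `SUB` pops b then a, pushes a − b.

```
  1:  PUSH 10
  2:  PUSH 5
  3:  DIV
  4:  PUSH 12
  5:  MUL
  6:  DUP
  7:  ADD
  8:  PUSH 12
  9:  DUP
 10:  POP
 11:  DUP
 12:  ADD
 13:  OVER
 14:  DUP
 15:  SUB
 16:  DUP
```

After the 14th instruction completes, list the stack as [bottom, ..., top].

[48, 24, 48, 48]

PUSH 10 : 10
PUSH 5  : 10 5
DIV     : 2
PUSH 12 : 2 12
MUL     : 24
DUP     : 24 24
ADD     : 48
PUSH 12 : 48 12
DUP     : 48 12 12
POP     : 48 12
DUP     : 48 12 12
ADD     : 48 24
OVER    : 48 24 48
DUP     : 48 24 48 48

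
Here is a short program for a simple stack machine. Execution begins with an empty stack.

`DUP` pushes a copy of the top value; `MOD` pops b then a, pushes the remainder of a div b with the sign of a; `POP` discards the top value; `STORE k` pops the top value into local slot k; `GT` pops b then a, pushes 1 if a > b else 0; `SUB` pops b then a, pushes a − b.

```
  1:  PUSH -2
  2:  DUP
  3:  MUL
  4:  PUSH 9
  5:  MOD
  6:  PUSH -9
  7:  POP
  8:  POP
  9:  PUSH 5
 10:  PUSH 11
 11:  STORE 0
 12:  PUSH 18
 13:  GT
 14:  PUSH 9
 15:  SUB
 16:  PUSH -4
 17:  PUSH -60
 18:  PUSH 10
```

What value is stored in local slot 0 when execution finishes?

PUSH -2   -2
DUP       -2 -2
MUL       4
PUSH 9    4 9
MOD       4
PUSH -9   4 -9
POP       4
POP       (empty)
PUSH 5    5
PUSH 11   5 11
STORE 0   5
PUSH 18   5 18
GT        0
PUSH 9    0 9
SUB       -9
PUSH -4   -9 -4
PUSH -60  -9 -4 -60
PUSH 10   -9 -4 -60 10

11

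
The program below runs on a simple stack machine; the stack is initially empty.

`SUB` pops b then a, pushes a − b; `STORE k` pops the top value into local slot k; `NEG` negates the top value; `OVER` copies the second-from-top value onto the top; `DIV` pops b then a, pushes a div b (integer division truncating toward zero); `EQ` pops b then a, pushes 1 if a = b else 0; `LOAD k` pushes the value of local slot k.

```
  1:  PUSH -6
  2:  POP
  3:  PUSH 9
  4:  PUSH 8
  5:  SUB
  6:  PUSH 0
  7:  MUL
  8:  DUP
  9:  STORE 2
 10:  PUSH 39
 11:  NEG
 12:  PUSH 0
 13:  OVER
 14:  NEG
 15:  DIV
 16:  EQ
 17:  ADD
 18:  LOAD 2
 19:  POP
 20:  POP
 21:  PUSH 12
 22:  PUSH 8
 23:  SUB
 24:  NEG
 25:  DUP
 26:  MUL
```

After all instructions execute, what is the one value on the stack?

PUSH -6 → -6
POP     → (empty)
PUSH 9  → 9
PUSH 8  → 9 8
SUB     → 1
PUSH 0  → 1 0
MUL     → 0
DUP     → 0 0
STORE 2 → 0
PUSH 39 → 0 39
NEG     → 0 -39
PUSH 0  → 0 -39 0
OVER    → 0 -39 0 -39
NEG     → 0 -39 0 39
DIV     → 0 -39 0
EQ      → 0 0
ADD     → 0
LOAD 2  → 0 0
POP     → 0
POP     → (empty)
PUSH 12 → 12
PUSH 8  → 12 8
SUB     → 4
NEG     → -4
DUP     → -4 -4
MUL     → 16

16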